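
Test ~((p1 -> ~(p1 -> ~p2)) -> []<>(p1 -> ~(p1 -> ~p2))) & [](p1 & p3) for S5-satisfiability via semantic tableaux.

Unsatisfiable

1. ~((p1 -> ~(p1 -> ~p2)) -> []<>(p1 -> ~(p1 -> ~p2))) & [](p1 & p3), 0
2. ~((p1 -> ~(p1 -> ~p2)) -> []<>(p1 -> ~(p1 -> ~p2))), 0   [&-rule on 1]
3. [](p1 & p3), 0   [&-rule on 1]
4. p1 -> ~(p1 -> ~p2), 0   [~->-rule on 2]
5. ~[]<>(p1 -> ~(p1 -> ~p2)), 0   [~->-rule on 2]
6. p1 & p3, 0   [[]-rule on 3 via 0R0]
7. p1, 0   [&-rule on 6]
8. p3, 0   [&-rule on 6]
9. ~(p1 -> ~p2), 0   [->-rule on 4 (branches; this branch)]
10. p2, 0   [~->-rule on 9]
11. ~<>(p1 -> ~(p1 -> ~p2)), 1   [~[]-rule on 5: fresh world 1, 0R1]
12. p1 & p3, 1   [[]-rule on 3 via 0R1]
13. p1, 1   [&-rule on 12]
14. p3, 1   [&-rule on 12]
15. ~(p1 -> ~(p1 -> ~p2)), 0   [~<>-rule on 11 via 1R0]
16. p1 -> ~p2, 0   [~->-rule on 15]
17. ~(p1 -> ~(p1 -> ~p2)), 1   [~<>-rule on 11 via 1R1]
18. p1 -> ~p2, 1   [~->-rule on 17]
19. ~p2, 0   [->-rule on 16 (branches; this branch)]
Accessibility: 0R0, 0R1, 1R0, 1R1
Branch closes: p2 and ~p2 both at 0.
(One branch shown.) All branches close.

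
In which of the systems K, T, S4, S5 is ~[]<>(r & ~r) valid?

T, S4, S5

T-tableau for the negation []<>(r & ~r):
1. []<>(r & ~r), w0
2. <>(r & ~r), w0
3. r & ~r, w1
4. r, w1
5. ~r, w1
Accessibility: w0Rw0, w0Rw1, w1Rw1
Branch closes: r and ~r both at w1.
Every branch closes (one shown): valid in T, hence also in S4, S5 (every theorem of T is a theorem of S4 and S5).
K-tableau for the negation []<>(r & ~r):
1. []<>(r & ~r), w0
Complete open branch: countermodel on a K-frame, so not valid in K.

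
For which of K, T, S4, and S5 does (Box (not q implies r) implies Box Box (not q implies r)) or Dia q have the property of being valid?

T-tableau for the negation not ((Box (not q implies r) implies Box Box (not q implies r)) or Dia q):
1. not ((Box (not q implies r) implies Box Box (not q implies r)) or Dia q), 0
2. not (Box (not q implies r) implies Box Box (not q implies r)), 0
3. not Dia q, 0
4. Box (not q implies r), 0
5. not Box Box (not q implies r), 0
6. not q, 0
7. not q implies r, 0
8. r, 0
9. not Box (not q implies r), 1
10. not q, 1
11. not q implies r, 1
12. r, 1
13. not (not q implies r), 2
14. not q, 2
15. not r, 2
Accessibility: 0R0, 0R1, 1R1, 1R2, 2R2
Complete open branch: countermodel on a T-frame, so not valid in T, nor in K (the same frame is also a K-frame).
S4-tableau for the negation not ((Box (not q implies r) implies Box Box (not q implies r)) or Dia q):
1. not ((Box (not q implies r) implies Box Box (not q implies r)) or Dia q), 0
2. not (Box (not q implies r) implies Box Box (not q implies r)), 0
3. not Dia q, 0
4. Box (not q implies r), 0
5. not Box Box (not q implies r), 0
6. not q, 0
7. not q implies r, 0
8. r, 0
9. not Box (not q implies r), 1
10. not q, 1
11. not q implies r, 1
12. r, 1
13. not (not q implies r), 2
14. not q, 2
15. not r, 2
16. not q implies r, 2
17. r, 2
Accessibility: 0R0, 0R1, 0R2, 1R1, 1R2, 2R2
Branch closes: r and not r both at 2.
Every branch closes (one shown): valid in S4, hence also in S5 (every theorem of S4 is a theorem of S5).

S4, S5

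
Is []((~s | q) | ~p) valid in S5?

Invalid (countermodel exists)

Tableau for the negation ~[]((~s | q) | ~p):
1. ~[]((~s | q) | ~p), u
2. ~((~s | q) | ~p), v
3. ~(~s | q), v
4. p, v
5. s, v
6. ~q, v
Accessibility: uRu, uRv, vRu, vRv
The negation has an open branch (countermodel exists).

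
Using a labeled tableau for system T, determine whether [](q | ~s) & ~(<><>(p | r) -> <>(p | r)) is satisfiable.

Yes, satisfiable

1. [](q | ~s) & ~(<><>(p | r) -> <>(p | r)), u
2. [](q | ~s), u
3. ~(<><>(p | r) -> <>(p | r)), u
4. <><>(p | r), u
5. ~<>(p | r), u
6. q | ~s, u
7. ~(p | r), u
8. ~p, u
9. ~r, u
10. ~s, u
11. <>(p | r), v
12. q | ~s, v
13. ~(p | r), v
14. ~p, v
15. ~r, v
16. ~s, v
17. p | r, w
18. r, w
Accessibility: uRu, uRv, vRv, vRw, wRw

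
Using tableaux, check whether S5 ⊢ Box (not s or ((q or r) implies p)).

No, not valid

Tableau for the negation not Box (not s or ((q or r) implies p)):
1. not Box (not s or ((q or r) implies p)), 0
2. not (not s or ((q or r) implies p)), 1   [neg-Box-rule on 1: fresh world 1, 0R1]
3. s, 1   [neg-or-rule on 2]
4. not ((q or r) implies p), 1   [neg-or-rule on 2]
5. q or r, 1   [neg-implies-rule on 4]
6. not p, 1   [neg-implies-rule on 4]
7. r, 1   [or-rule on 5 (branches; this branch)]
Accessibility: 0R0, 0R1, 1R0, 1R1
The negation has an open branch (countermodel exists).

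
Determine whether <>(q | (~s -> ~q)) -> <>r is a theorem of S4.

Tableau for the negation ~(<>(q | (~s -> ~q)) -> <>r):
1. ~(<>(q | (~s -> ~q)) -> <>r), u
2. <>(q | (~s -> ~q)), u
3. ~<>r, u
4. ~r, u
5. q | (~s -> ~q), v
6. ~r, v
7. ~s -> ~q, v
8. ~q, v
Accessibility: uRu, uRv, vRv
The negation has an open branch (countermodel exists).

No, not valid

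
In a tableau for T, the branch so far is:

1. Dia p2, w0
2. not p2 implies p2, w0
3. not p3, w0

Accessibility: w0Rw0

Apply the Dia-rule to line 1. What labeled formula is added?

a fresh world w1 with w0Rw1, and p2 at w1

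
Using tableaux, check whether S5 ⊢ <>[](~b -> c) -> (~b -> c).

Valid

Tableau for the negation ~(<>[](~b -> c) -> (~b -> c)):
1. ~(<>[](~b -> c) -> (~b -> c)), w0
2. <>[](~b -> c), w0   [~->-rule on 1]
3. ~(~b -> c), w0   [~->-rule on 1]
4. ~b, w0   [~->-rule on 3]
5. ~c, w0   [~->-rule on 3]
6. [](~b -> c), w1   [<>-rule on 2: fresh world w1, w0Rw1]
7. ~b -> c, w0   [[]-rule on 6 via w1Rw0]
8. ~b -> c, w1   [[]-rule on 6 via w1Rw1]
9. c, w0   [->-rule on 7 (branches; this branch)]
Accessibility: w0Rw0, w0Rw1, w1Rw0, w1Rw1
Branch closes: c and ~c both at w0.
All branches of the negation close; one closing branch shown above.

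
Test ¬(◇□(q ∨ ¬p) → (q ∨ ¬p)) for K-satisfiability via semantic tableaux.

1. ¬(◇□(q ∨ ¬p) → (q ∨ ¬p)), u
2. ◇□(q ∨ ¬p), u   [¬→-rule on 1]
3. ¬(q ∨ ¬p), u   [¬→-rule on 1]
4. ¬q, u   [¬∨-rule on 3]
5. p, u   [¬∨-rule on 3]
6. □(q ∨ ¬p), v   [◇-rule on 2: fresh world v, uRv]
Accessibility: uRv

Satisfiable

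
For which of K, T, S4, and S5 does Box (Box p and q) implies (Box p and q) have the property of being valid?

T, S4, S5

K-tableau for the negation not (Box (Box p and q) implies (Box p and q)):
1. not (Box (Box p and q) implies (Box p and q)), w0
2. Box (Box p and q), w0
3. not (Box p and q), w0
4. not q, w0
Complete open branch: countermodel on a K-frame, so not valid in K.
T-tableau for the negation not (Box (Box p and q) implies (Box p and q)):
1. not (Box (Box p and q) implies (Box p and q)), w0
2. Box (Box p and q), w0
3. not (Box p and q), w0
4. Box p and q, w0
5. Box p, w0
6. q, w0
7. p, w0
8. not Box p, w0
9. not p, w1
10. Box p and q, w1
11. Box p, w1
12. q, w1
13. p, w1
Accessibility: w0Rw0, w0Rw1, w1Rw1
Branch closes: p and not p both at w1.
Every branch closes (one shown): valid in T, hence also in S4, S5 (every theorem of T is a theorem of S4 and S5).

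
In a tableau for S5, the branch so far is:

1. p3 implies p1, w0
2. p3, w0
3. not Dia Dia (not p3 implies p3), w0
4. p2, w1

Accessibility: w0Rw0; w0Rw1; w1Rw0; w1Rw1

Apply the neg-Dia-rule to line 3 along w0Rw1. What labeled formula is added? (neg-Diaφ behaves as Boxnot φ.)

neg-Diaφ behaves as Boxnot φ: propagate the negated body to each accessible world.

not Dia (not p3 implies p3), w1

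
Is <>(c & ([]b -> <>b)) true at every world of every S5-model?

No, not valid

Tableau for the negation ~<>(c & ([]b -> <>b)):
1. ~<>(c & ([]b -> <>b)), u
2. ~(c & ([]b -> <>b)), u
3. ~c, u
Accessibility: uRu
The negation has an open branch (countermodel exists).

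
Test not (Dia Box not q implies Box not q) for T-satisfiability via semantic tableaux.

1. not (Dia Box not q implies Box not q), w0
2. Dia Box not q, w0
3. not Box not q, w0
4. Box not q, w1
5. not q, w1
6. q, w2
Accessibility: w0Rw0, w0Rw1, w0Rw2, w1Rw1, w2Rw2

Yes, satisfiable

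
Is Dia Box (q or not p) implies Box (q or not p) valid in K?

Tableau for the negation not (Dia Box (q or not p) implies Box (q or not p)):
1. not (Dia Box (q or not p) implies Box (q or not p)), 0
2. Dia Box (q or not p), 0
3. not Box (q or not p), 0
4. Box (q or not p), 1
5. not (q or not p), 2
6. not q, 2
7. p, 2
Accessibility: 0R1, 0R2
The negation has an open branch (countermodel exists).

Invalid (countermodel exists)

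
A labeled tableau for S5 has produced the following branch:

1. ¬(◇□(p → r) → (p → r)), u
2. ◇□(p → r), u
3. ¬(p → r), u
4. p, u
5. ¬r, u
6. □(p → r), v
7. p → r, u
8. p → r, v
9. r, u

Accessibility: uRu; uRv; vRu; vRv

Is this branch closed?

Yes, closed

Both r and ¬r appear at u.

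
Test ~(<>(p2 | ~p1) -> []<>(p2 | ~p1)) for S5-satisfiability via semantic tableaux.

1. ~(<>(p2 | ~p1) -> []<>(p2 | ~p1)), 0
2. <>(p2 | ~p1), 0   [~->-rule on 1]
3. ~[]<>(p2 | ~p1), 0   [~->-rule on 1]
4. p2 | ~p1, 1   [<>-rule on 2: fresh world 1, 0R1]
5. ~p1, 1   [|-rule on 4 (branches; this branch)]
6. ~<>(p2 | ~p1), 2   [~[]-rule on 3: fresh world 2, 0R2]
7. ~(p2 | ~p1), 0   [~<>-rule on 6 via 2R0]
8. ~p2, 0   [~|-rule on 7]
9. p1, 0   [~|-rule on 7]
10. ~(p2 | ~p1), 1   [~<>-rule on 6 via 2R1]
11. ~p2, 1   [~|-rule on 10]
12. p1, 1   [~|-rule on 10]
Accessibility: 0R0, 0R1, 0R2, 1R0, 1R1, 1R2, 2R0, 2R1, 2R2
Branch closes: p1 and ~p1 both at 1.
Every branch closes; the branch above is one of them.

Unsatisfiable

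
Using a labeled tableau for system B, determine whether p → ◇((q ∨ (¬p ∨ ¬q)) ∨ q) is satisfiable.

1. p → ◇((q ∨ (¬p ∨ ¬q)) ∨ q), w0
2. ◇((q ∨ (¬p ∨ ¬q)) ∨ q), w0   [→-rule on 1 (branches; this branch)]
3. (q ∨ (¬p ∨ ¬q)) ∨ q, w1   [◇-rule on 2: fresh world w1, w0Rw1]
4. q, w1   [∨-rule on 3 (branches; this branch)]
Accessibility: w0Rw0, w0Rw1, w1Rw0, w1Rw1

Yes, satisfiable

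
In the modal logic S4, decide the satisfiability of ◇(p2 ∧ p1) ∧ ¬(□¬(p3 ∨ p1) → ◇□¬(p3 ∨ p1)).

1. ◇(p2 ∧ p1) ∧ ¬(□¬(p3 ∨ p1) → ◇□¬(p3 ∨ p1)), w0
2. ◇(p2 ∧ p1), w0   [∧-rule on 1]
3. ¬(□¬(p3 ∨ p1) → ◇□¬(p3 ∨ p1)), w0   [∧-rule on 1]
4. □¬(p3 ∨ p1), w0   [¬→-rule on 3]
5. ¬◇□¬(p3 ∨ p1), w0   [¬→-rule on 3]
6. ¬(p3 ∨ p1), w0   [□-rule on 4 via w0Rw0]
7. ¬p3, w0   [¬∨-rule on 6]
8. ¬p1, w0   [¬∨-rule on 6]
9. ¬□¬(p3 ∨ p1), w0   [¬◇-rule on 5 via w0Rw0]
10. p2 ∧ p1, w1   [◇-rule on 2: fresh world w1, w0Rw1]
11. p2, w1   [∧-rule on 10]
12. p1, w1   [∧-rule on 10]
13. ¬(p3 ∨ p1), w1   [□-rule on 4 via w0Rw1]
14. ¬p3, w1   [¬∨-rule on 13]
15. ¬p1, w1   [¬∨-rule on 13]
Accessibility: w0Rw0, w0Rw1, w1Rw1
Branch closes: p1 and ¬p1 both at w1.
Every branch closes; the branch above is one of them.

Unsatisfiable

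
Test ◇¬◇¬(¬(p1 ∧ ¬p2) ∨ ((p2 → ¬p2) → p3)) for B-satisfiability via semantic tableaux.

1. ◇¬◇¬(¬(p1 ∧ ¬p2) ∨ ((p2 → ¬p2) → p3)), w0
2. ¬◇¬(¬(p1 ∧ ¬p2) ∨ ((p2 → ¬p2) → p3)), w1   [◇-rule on 1: fresh world w1, w0Rw1]
3. ¬(p1 ∧ ¬p2) ∨ ((p2 → ¬p2) → p3), w0   [¬◇-rule on 2 via w1Rw0]
4. ¬(p1 ∧ ¬p2) ∨ ((p2 → ¬p2) → p3), w1   [¬◇-rule on 2 via w1Rw1]
5. (p2 → ¬p2) → p3, w0   [∨-rule on 3 (branches; this branch)]
6. (p2 → ¬p2) → p3, w1   [∨-rule on 4 (branches; this branch)]
7. p3, w0   [→-rule on 5 (branches; this branch)]
8. p3, w1   [→-rule on 6 (branches; this branch)]
Accessibility: w0Rw0, w0Rw1, w1Rw0, w1Rw1

Yes, satisfiable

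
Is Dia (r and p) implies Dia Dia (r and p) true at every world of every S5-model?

Tableau for the negation not (Dia (r and p) implies Dia Dia (r and p)):
1. not (Dia (r and p) implies Dia Dia (r and p)), w0
2. Dia (r and p), w0
3. not Dia Dia (r and p), w0
4. not Dia (r and p), w0
5. not (r and p), w0
6. not p, w0
7. r and p, w1
8. r, w1
9. p, w1
10. not Dia (r and p), w1
11. not (r and p), w1
12. not p, w1
Accessibility: w0Rw0, w0Rw1, w1Rw0, w1Rw1
Branch closes: p and not p both at w1.
All branches of the negation close; one closing branch shown above.

Yes, valid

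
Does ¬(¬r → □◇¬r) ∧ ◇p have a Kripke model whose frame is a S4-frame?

Satisfiable

1. ¬(¬r → □◇¬r) ∧ ◇p, 0
2. ¬(¬r → □◇¬r), 0
3. ◇p, 0
4. ¬r, 0
5. ¬□◇¬r, 0
6. p, 1
7. ¬◇¬r, 2
8. r, 2
Accessibility: 0R0, 0R1, 0R2, 1R1, 2R2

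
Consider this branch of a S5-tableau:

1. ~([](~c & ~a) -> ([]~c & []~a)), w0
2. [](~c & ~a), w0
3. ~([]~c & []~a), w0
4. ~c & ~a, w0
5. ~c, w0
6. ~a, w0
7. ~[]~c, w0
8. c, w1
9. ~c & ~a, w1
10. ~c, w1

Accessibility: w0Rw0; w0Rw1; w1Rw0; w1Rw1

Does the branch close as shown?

Both c and ~c appear at w1.

Closed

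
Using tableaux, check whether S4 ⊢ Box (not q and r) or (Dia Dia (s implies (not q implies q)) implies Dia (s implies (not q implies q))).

Valid

Tableau for the negation not (Box (not q and r) or (Dia Dia (s implies (not q implies q)) implies Dia (s implies (not q implies q)))):
1. not (Box (not q and r) or (Dia Dia (s implies (not q implies q)) implies Dia (s implies (not q implies q)))), w0
2. not Box (not q and r), w0
3. not (Dia Dia (s implies (not q implies q)) implies Dia (s implies (not q implies q))), w0
4. Dia Dia (s implies (not q implies q)), w0
5. not Dia (s implies (not q implies q)), w0
6. not (s implies (not q implies q)), w0
7. s, w0
8. not (not q implies q), w0
9. not q, w0
10. not (not q and r), w1
11. not (s implies (not q implies q)), w1
12. s, w1
13. not (not q implies q), w1
14. not q, w1
15. not r, w1
16. Dia (s implies (not q implies q)), w2
17. not (s implies (not q implies q)), w2
18. s, w2
19. not (not q implies q), w2
20. not q, w2
21. s implies (not q implies q), w3
22. not (s implies (not q implies q)), w3
23. s, w3
24. not (not q implies q), w3
25. not q, w3
26. not q implies q, w3
27. q, w3
Accessibility: w0Rw0, w0Rw1, w0Rw2, w0Rw3, w1Rw1, w2Rw2, w2Rw3, w3Rw3
Branch closes: q and not q both at w3.
All branches of the negation close; one closing branch shown above.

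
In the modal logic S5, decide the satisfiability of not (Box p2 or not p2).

1. not (Box p2 or not p2), u
2. not Box p2, u
3. p2, u
4. not p2, v
Accessibility: uRu, uRv, vRu, vRv

Satisfiable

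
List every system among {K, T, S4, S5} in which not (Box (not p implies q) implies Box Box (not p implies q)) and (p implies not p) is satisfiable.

K, T

S4-tableau for the formula:
1. not (Box (not p implies q) implies Box Box (not p implies q)) and (p implies not p), w0
2. not (Box (not p implies q) implies Box Box (not p implies q)), w0
3. p implies not p, w0
4. Box (not p implies q), w0
5. not Box Box (not p implies q), w0
6. not p implies q, w0
7. not p, w0
8. q, w0
9. not Box (not p implies q), w1
10. not p implies q, w1
11. q, w1
12. not (not p implies q), w2
13. not p, w2
14. not q, w2
15. not p implies q, w2
16. q, w2
Accessibility: w0Rw0, w0Rw1, w0Rw2, w1Rw1, w1Rw2, w2Rw2
Branch closes: q and not q both at w2.
Every branch closes (one shown): unsatisfiable in S4, hence also in S5 (every S5-frame is an S4-frame).
T-tableau for the formula:
1. not (Box (not p implies q) implies Box Box (not p implies q)) and (p implies not p), w0
2. not (Box (not p implies q) implies Box Box (not p implies q)), w0
3. p implies not p, w0
4. Box (not p implies q), w0
5. not Box Box (not p implies q), w0
6. not p implies q, w0
7. not p, w0
8. q, w0
9. not Box (not p implies q), w1
10. not p implies q, w1
11. q, w1
12. not (not p implies q), w2
13. not p, w2
14. not q, w2
Accessibility: w0Rw0, w0Rw1, w1Rw1, w1Rw2, w2Rw2
Complete open branch: satisfiable in T, hence also in K (this T-model is also a K-model).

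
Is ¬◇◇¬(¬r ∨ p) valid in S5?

Invalid (countermodel exists)

Tableau for the negation ◇◇¬(¬r ∨ p):
1. ◇◇¬(¬r ∨ p), 0
2. ◇¬(¬r ∨ p), 1   [◇-rule on 1: fresh world 1, 0R1]
3. ¬(¬r ∨ p), 2   [◇-rule on 2: fresh world 2, 1R2]
4. r, 2   [¬∨-rule on 3]
5. ¬p, 2   [¬∨-rule on 3]
Accessibility: 0R0, 0R1, 0R2, 1R0, 1R1, 1R2, 2R0, 2R1, 2R2
The negation has an open branch (countermodel exists).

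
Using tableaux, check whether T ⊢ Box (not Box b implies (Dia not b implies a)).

Not valid

Tableau for the negation not Box (not Box b implies (Dia not b implies a)):
1. not Box (not Box b implies (Dia not b implies a)), w0
2. not (not Box b implies (Dia not b implies a)), w1   [neg-Box-rule on 1: fresh world w1, w0Rw1]
3. not Box b, w1   [neg-implies-rule on 2]
4. not (Dia not b implies a), w1   [neg-implies-rule on 2]
5. Dia not b, w1   [neg-implies-rule on 4]
6. not a, w1   [neg-implies-rule on 4]
7. not b, w2   [neg-Box-rule on 3: fresh world w2, w1Rw2]
8. not b, w3   [Dia-rule on 5: fresh world w3, w1Rw3]
Accessibility: w0Rw0, w0Rw1, w1Rw1, w1Rw2, w1Rw3, w2Rw2, w3Rw3
The negation has an open branch (countermodel exists).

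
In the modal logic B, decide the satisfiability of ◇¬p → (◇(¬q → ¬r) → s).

Satisfiable

1. ◇¬p → (◇(¬q → ¬r) → s), 0
2. ◇(¬q → ¬r) → s, 0
3. s, 0
Accessibility: 0R0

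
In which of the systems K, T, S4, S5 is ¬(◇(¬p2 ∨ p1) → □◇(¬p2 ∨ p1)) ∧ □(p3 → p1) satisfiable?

S5-tableau for the formula:
1. ¬(◇(¬p2 ∨ p1) → □◇(¬p2 ∨ p1)) ∧ □(p3 → p1), w0
2. ¬(◇(¬p2 ∨ p1) → □◇(¬p2 ∨ p1)), w0
3. □(p3 → p1), w0
4. ◇(¬p2 ∨ p1), w0
5. ¬□◇(¬p2 ∨ p1), w0
6. p3 → p1, w0
7. ¬p3, w0
8. ¬p2 ∨ p1, w1
9. p3 → p1, w1
10. p1, w1
11. ¬◇(¬p2 ∨ p1), w2
12. p3 → p1, w2
13. ¬(¬p2 ∨ p1), w0
14. p2, w0
15. ¬p1, w0
16. ¬(¬p2 ∨ p1), w1
17. p2, w1
18. ¬p1, w1
Accessibility: w0Rw0, w0Rw1, w0Rw2, w1Rw0, w1Rw1, w1Rw2, w2Rw0, w2Rw1, w2Rw2
Branch closes: p1 and ¬p1 both at w1.
Every branch closes (one shown): unsatisfiable in S5.
S4-tableau for the formula:
1. ¬(◇(¬p2 ∨ p1) → □◇(¬p2 ∨ p1)) ∧ □(p3 → p1), w0
2. ¬(◇(¬p2 ∨ p1) → □◇(¬p2 ∨ p1)), w0
3. □(p3 → p1), w0
4. ◇(¬p2 ∨ p1), w0
5. ¬□◇(¬p2 ∨ p1), w0
6. p3 → p1, w0
7. p1, w0
8. ¬p2 ∨ p1, w1
9. p3 → p1, w1
10. p1, w1
11. ¬◇(¬p2 ∨ p1), w2
12. p3 → p1, w2
13. ¬(¬p2 ∨ p1), w2
14. p2, w2
15. ¬p1, w2
16. ¬p3, w2
Accessibility: w0Rw0, w0Rw1, w0Rw2, w1Rw1, w2Rw2
Complete open branch: satisfiable in S4, hence also in K, T (this S4-model is also a K-model and a T-model).

K, T, S4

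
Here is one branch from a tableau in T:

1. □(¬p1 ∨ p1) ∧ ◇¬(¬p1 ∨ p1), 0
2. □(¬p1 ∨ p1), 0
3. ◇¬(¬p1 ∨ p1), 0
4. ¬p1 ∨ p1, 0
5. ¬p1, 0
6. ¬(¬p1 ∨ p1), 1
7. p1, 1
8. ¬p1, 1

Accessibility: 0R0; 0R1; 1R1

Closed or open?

Both p1 and ¬p1 appear at 1.

Yes, closed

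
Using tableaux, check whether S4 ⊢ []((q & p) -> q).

Valid

Tableau for the negation ~[]((q & p) -> q):
1. ~[]((q & p) -> q), 0
2. ~((q & p) -> q), 1
3. q & p, 1
4. ~q, 1
5. q, 1
6. p, 1
Accessibility: 0R0, 0R1, 1R1
Branch closes: q and ~q both at 1.
All branches of the negation close; one closing branch shown above.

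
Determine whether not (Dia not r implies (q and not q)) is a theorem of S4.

Not valid

Tableau for the negation Dia not r implies (q and not q):
1. Dia not r implies (q and not q), 0
2. not Dia not r, 0
3. r, 0
Accessibility: 0R0
The negation has an open branch (countermodel exists).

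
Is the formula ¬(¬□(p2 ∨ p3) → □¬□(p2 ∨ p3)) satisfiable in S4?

1. ¬(¬□(p2 ∨ p3) → □¬□(p2 ∨ p3)), w0
2. ¬□(p2 ∨ p3), w0   [¬→-rule on 1]
3. ¬□¬□(p2 ∨ p3), w0   [¬→-rule on 1]
4. ¬(p2 ∨ p3), w1   [¬□-rule on 2: fresh world w1, w0Rw1]
5. ¬p2, w1   [¬∨-rule on 4]
6. ¬p3, w1   [¬∨-rule on 4]
7. □(p2 ∨ p3), w2   [¬□-rule on 3: fresh world w2, w0Rw2]
8. p2 ∨ p3, w2   [□-rule on 7 via w2Rw2]
9. p3, w2   [∨-rule on 8 (branches; this branch)]
Accessibility: w0Rw0, w0Rw1, w0Rw2, w1Rw1, w2Rw2

Satisfiable (open branch found)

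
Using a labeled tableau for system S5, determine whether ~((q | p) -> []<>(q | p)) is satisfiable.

No, unsatisfiable

1. ~((q | p) -> []<>(q | p)), 0
2. q | p, 0
3. ~[]<>(q | p), 0
4. p, 0
5. ~<>(q | p), 1
6. ~(q | p), 0
7. ~q, 0
8. ~p, 0
Accessibility: 0R0, 0R1, 1R0, 1R1
Branch closes: p and ~p both at 0.
Every branch closes; the branch above is one of them.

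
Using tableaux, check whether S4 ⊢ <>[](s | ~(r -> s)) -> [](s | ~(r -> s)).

Tableau for the negation ~(<>[](s | ~(r -> s)) -> [](s | ~(r -> s))):
1. ~(<>[](s | ~(r -> s)) -> [](s | ~(r -> s))), 0
2. <>[](s | ~(r -> s)), 0
3. ~[](s | ~(r -> s)), 0
4. [](s | ~(r -> s)), 1
5. s | ~(r -> s), 1
6. ~(r -> s), 1
7. r, 1
8. ~s, 1
9. ~(s | ~(r -> s)), 2
10. ~s, 2
11. r -> s, 2
12. ~r, 2
Accessibility: 0R0, 0R1, 0R2, 1R1, 2R2
The negation has an open branch (countermodel exists).

No, not valid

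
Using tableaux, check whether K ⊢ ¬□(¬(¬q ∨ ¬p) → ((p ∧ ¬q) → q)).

No, not valid

Tableau for the negation □(¬(¬q ∨ ¬p) → ((p ∧ ¬q) → q)):
1. □(¬(¬q ∨ ¬p) → ((p ∧ ¬q) → q)), w0
The negation has an open branch (countermodel exists).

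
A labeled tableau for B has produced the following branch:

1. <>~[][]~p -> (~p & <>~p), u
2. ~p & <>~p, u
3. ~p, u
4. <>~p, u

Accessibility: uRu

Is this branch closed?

There is no literal clash: for every atom and world, at most one sign appears.

No, open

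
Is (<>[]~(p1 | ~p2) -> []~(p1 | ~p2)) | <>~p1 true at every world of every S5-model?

Valid

Tableau for the negation ~((<>[]~(p1 | ~p2) -> []~(p1 | ~p2)) | <>~p1):
1. ~((<>[]~(p1 | ~p2) -> []~(p1 | ~p2)) | <>~p1), u
2. ~(<>[]~(p1 | ~p2) -> []~(p1 | ~p2)), u   [~|-rule on 1]
3. ~<>~p1, u   [~|-rule on 1]
4. <>[]~(p1 | ~p2), u   [~->-rule on 2]
5. ~[]~(p1 | ~p2), u   [~->-rule on 2]
6. p1, u   [~<>-rule on 3 via uRu]
7. []~(p1 | ~p2), v   [<>-rule on 4: fresh world v, uRv]
8. p1, v   [~<>-rule on 3 via uRv]
9. ~(p1 | ~p2), u   [[]-rule on 7 via vRu]
10. ~p1, u   [~|-rule on 9]
11. p2, u   [~|-rule on 9]
Accessibility: uRu, uRv, vRu, vRv
Branch closes: p1 and ~p1 both at u.
All branches of the negation close; one closing branch shown above.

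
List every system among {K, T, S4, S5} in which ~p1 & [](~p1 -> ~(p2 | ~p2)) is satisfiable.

K

T-tableau for the formula:
1. ~p1 & [](~p1 -> ~(p2 | ~p2)), w0
2. ~p1, w0   [&-rule on 1]
3. [](~p1 -> ~(p2 | ~p2)), w0   [&-rule on 1]
4. ~p1 -> ~(p2 | ~p2), w0   [[]-rule on 3 via w0Rw0]
5. ~(p2 | ~p2), w0   [->-rule on 4 (branches; this branch)]
6. ~p2, w0   [~|-rule on 5]
7. p2, w0   [~|-rule on 5]
Accessibility: w0Rw0
Branch closes: p2 and ~p2 both at w0.
Every branch closes (one shown): unsatisfiable in T, hence also in S4, S5 (every S4/S5-frame is a T-frame).
K-tableau for the formula:
1. ~p1 & [](~p1 -> ~(p2 | ~p2)), w0
2. ~p1, w0   [&-rule on 1]
3. [](~p1 -> ~(p2 | ~p2)), w0   [&-rule on 1]
Complete open branch: satisfiable in K.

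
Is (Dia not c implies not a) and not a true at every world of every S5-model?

Tableau for the negation not ((Dia not c implies not a) and not a):
1. not ((Dia not c implies not a) and not a), u
2. a, u
Accessibility: uRu
The negation has an open branch (countermodel exists).

Invalid (countermodel exists)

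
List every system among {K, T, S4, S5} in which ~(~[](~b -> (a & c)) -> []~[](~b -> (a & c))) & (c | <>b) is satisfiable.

K, T, S4

S4-tableau for the formula:
1. ~(~[](~b -> (a & c)) -> []~[](~b -> (a & c))) & (c | <>b), 0
2. ~(~[](~b -> (a & c)) -> []~[](~b -> (a & c))), 0
3. c | <>b, 0
4. ~[](~b -> (a & c)), 0
5. ~[]~[](~b -> (a & c)), 0
6. <>b, 0
7. ~(~b -> (a & c)), 1
8. ~b, 1
9. ~(a & c), 1
10. ~c, 1
11. [](~b -> (a & c)), 2
12. ~b -> (a & c), 2
13. a & c, 2
14. a, 2
15. c, 2
16. b, 3
Accessibility: 0R0, 0R1, 0R2, 0R3, 1R1, 2R2, 3R3
Complete open branch: satisfiable in S4, hence also in K, T (this S4-model is also a K-model and a T-model).
S5-tableau for the formula:
1. ~(~[](~b -> (a & c)) -> []~[](~b -> (a & c))) & (c | <>b), 0
2. ~(~[](~b -> (a & c)) -> []~[](~b -> (a & c))), 0
3. c | <>b, 0
4. ~[](~b -> (a & c)), 0
5. ~[]~[](~b -> (a & c)), 0
6. <>b, 0
7. ~(~b -> (a & c)), 1
8. ~b, 1
9. ~(a & c), 1
10. ~c, 1
11. [](~b -> (a & c)), 2
12. ~b -> (a & c), 0
13. ~b -> (a & c), 1
14. ~b -> (a & c), 2
15. a & c, 0
16. a, 0
17. c, 0
18. a & c, 1
19. a, 1
20. c, 1
Accessibility: 0R0, 0R1, 0R2, 1R0, 1R1, 1R2, 2R0, 2R1, 2R2
Branch closes: c and ~c both at 1.
Every branch closes (one shown): unsatisfiable in S5.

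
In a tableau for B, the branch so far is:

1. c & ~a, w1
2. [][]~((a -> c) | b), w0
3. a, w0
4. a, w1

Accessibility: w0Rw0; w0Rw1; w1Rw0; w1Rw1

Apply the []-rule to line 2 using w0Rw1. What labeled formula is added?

[]~((a -> c) | b), w1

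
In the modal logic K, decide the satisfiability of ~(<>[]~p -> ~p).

1. ~(<>[]~p -> ~p), 0
2. <>[]~p, 0   [~->-rule on 1]
3. p, 0   [~->-rule on 1]
4. []~p, 1   [<>-rule on 2: fresh world 1, 0R1]
Accessibility: 0R1

Satisfiable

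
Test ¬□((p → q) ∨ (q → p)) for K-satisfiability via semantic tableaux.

Unsatisfiable

1. ¬□((p → q) ∨ (q → p)), u
2. ¬((p → q) ∨ (q → p)), v
3. ¬(p → q), v
4. ¬(q → p), v
5. p, v
6. ¬q, v
7. q, v
8. ¬p, v
Accessibility: uRv
Branch closes: q and ¬q both at v.
(One branch shown.) All branches close.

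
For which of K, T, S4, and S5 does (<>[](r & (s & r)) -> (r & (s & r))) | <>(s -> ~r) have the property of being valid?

T-tableau for the negation ~((<>[](r & (s & r)) -> (r & (s & r))) | <>(s -> ~r)):
1. ~((<>[](r & (s & r)) -> (r & (s & r))) | <>(s -> ~r)), w0
2. ~(<>[](r & (s & r)) -> (r & (s & r))), w0
3. ~<>(s -> ~r), w0
4. <>[](r & (s & r)), w0
5. ~(r & (s & r)), w0
6. ~(s -> ~r), w0
7. s, w0
8. r, w0
9. ~(s & r), w0
10. ~r, w0
Accessibility: w0Rw0
Branch closes: r and ~r both at w0.
Every branch closes (one shown): valid in T, hence also in S4, S5 (every theorem of T is a theorem of S4 and S5).
K-tableau for the negation ~((<>[](r & (s & r)) -> (r & (s & r))) | <>(s -> ~r)):
1. ~((<>[](r & (s & r)) -> (r & (s & r))) | <>(s -> ~r)), w0
2. ~(<>[](r & (s & r)) -> (r & (s & r))), w0
3. ~<>(s -> ~r), w0
4. <>[](r & (s & r)), w0
5. ~(r & (s & r)), w0
6. ~(s & r), w0
7. ~r, w0
8. [](r & (s & r)), w1
9. ~(s -> ~r), w1
10. s, w1
11. r, w1
Accessibility: w0Rw1
Complete open branch: countermodel on a K-frame, so not valid in K.

T, S4, S5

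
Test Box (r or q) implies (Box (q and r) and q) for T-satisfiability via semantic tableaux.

1. Box (r or q) implies (Box (q and r) and q), u
2. Box (q and r) and q, u   [implies-rule on 1 (branches; this branch)]
3. Box (q and r), u   [and-rule on 2]
4. q, u   [and-rule on 2]
5. q and r, u   [Box-rule on 3 via uRu]
6. r, u   [and-rule on 5]
Accessibility: uRu

Yes, satisfiable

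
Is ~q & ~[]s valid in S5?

Tableau for the negation ~(~q & ~[]s):
1. ~(~q & ~[]s), u
2. []s, u
3. s, u
Accessibility: uRu
The negation has an open branch (countermodel exists).

Invalid (countermodel exists)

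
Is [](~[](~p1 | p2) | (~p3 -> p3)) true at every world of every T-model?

Tableau for the negation ~[](~[](~p1 | p2) | (~p3 -> p3)):
1. ~[](~[](~p1 | p2) | (~p3 -> p3)), w0
2. ~(~[](~p1 | p2) | (~p3 -> p3)), w1   [~[]-rule on 1: fresh world w1, w0Rw1]
3. [](~p1 | p2), w1   [~|-rule on 2]
4. ~(~p3 -> p3), w1   [~|-rule on 2]
5. ~p3, w1   [~->-rule on 4]
6. ~p1 | p2, w1   [[]-rule on 3 via w1Rw1]
7. p2, w1   [|-rule on 6 (branches; this branch)]
Accessibility: w0Rw0, w0Rw1, w1Rw1
The negation has an open branch (countermodel exists).

No, not valid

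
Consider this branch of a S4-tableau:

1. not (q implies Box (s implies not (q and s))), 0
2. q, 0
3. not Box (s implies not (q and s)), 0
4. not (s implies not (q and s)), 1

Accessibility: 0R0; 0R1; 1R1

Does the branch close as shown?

No atom appears with both signs at the same world.

Not closed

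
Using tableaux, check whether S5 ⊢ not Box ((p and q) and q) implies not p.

Tableau for the negation not (not Box ((p and q) and q) implies not p):
1. not (not Box ((p and q) and q) implies not p), 0
2. not Box ((p and q) and q), 0   [neg-implies-rule on 1]
3. p, 0   [neg-implies-rule on 1]
4. not ((p and q) and q), 1   [neg-Box-rule on 2: fresh world 1, 0R1]
5. not q, 1   [neg-and-rule on 4 (branches; this branch)]
Accessibility: 0R0, 0R1, 1R0, 1R1
The negation has an open branch (countermodel exists).

No, not valid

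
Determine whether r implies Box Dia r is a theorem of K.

No, not valid

Tableau for the negation not (r implies Box Dia r):
1. not (r implies Box Dia r), w0
2. r, w0
3. not Box Dia r, w0
4. not Dia r, w1
Accessibility: w0Rw1
The negation has an open branch (countermodel exists).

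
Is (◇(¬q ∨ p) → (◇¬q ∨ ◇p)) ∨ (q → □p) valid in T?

Tableau for the negation ¬((◇(¬q ∨ p) → (◇¬q ∨ ◇p)) ∨ (q → □p)):
1. ¬((◇(¬q ∨ p) → (◇¬q ∨ ◇p)) ∨ (q → □p)), w0
2. ¬(◇(¬q ∨ p) → (◇¬q ∨ ◇p)), w0
3. ¬(q → □p), w0
4. ◇(¬q ∨ p), w0
5. ¬(◇¬q ∨ ◇p), w0
6. q, w0
7. ¬□p, w0
8. ¬◇¬q, w0
9. ¬◇p, w0
10. ¬p, w0
11. ¬q ∨ p, w1
12. q, w1
13. ¬p, w1
14. p, w1
Accessibility: w0Rw0, w0Rw1, w1Rw1
Branch closes: p and ¬p both at w1.
Every branch of the negation's tableau closes; the branch above is one of them.

Valid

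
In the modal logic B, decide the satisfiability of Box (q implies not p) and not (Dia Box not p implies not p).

Unsatisfiable

1. Box (q implies not p) and not (Dia Box not p implies not p), 0
2. Box (q implies not p), 0   [and-rule on 1]
3. not (Dia Box not p implies not p), 0   [and-rule on 1]
4. Dia Box not p, 0   [neg-implies-rule on 3]
5. p, 0   [neg-implies-rule on 3]
6. q implies not p, 0   [Box-rule on 2 via 0R0]
7. not q, 0   [implies-rule on 6 (branches; this branch)]
8. Box not p, 1   [Dia-rule on 4: fresh world 1, 0R1]
9. q implies not p, 1   [Box-rule on 2 via 0R1]
10. not p, 0   [Box-rule on 8 via 1R0]
Accessibility: 0R0, 0R1, 1R0, 1R1
Branch closes: p and not p both at 0.
All branches of the tableau close; one closing branch shown above.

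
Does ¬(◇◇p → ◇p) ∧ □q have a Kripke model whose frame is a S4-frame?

1. ¬(◇◇p → ◇p) ∧ □q, 0
2. ¬(◇◇p → ◇p), 0   [∧-rule on 1]
3. □q, 0   [∧-rule on 1]
4. ◇◇p, 0   [¬→-rule on 2]
5. ¬◇p, 0   [¬→-rule on 2]
6. q, 0   [□-rule on 3 via 0R0]
7. ¬p, 0   [¬◇-rule on 5 via 0R0]
8. ◇p, 1   [◇-rule on 4: fresh world 1, 0R1]
9. q, 1   [□-rule on 3 via 0R1]
10. ¬p, 1   [¬◇-rule on 5 via 0R1]
11. p, 2   [◇-rule on 8: fresh world 2, 1R2]
12. q, 2   [□-rule on 3 via 0R2]
13. ¬p, 2   [¬◇-rule on 5 via 0R2]
Accessibility: 0R0, 0R1, 0R2, 1R1, 1R2, 2R2
Branch closes: p and ¬p both at 2.
Every branch closes; the branch above is one of them.

No, unsatisfiable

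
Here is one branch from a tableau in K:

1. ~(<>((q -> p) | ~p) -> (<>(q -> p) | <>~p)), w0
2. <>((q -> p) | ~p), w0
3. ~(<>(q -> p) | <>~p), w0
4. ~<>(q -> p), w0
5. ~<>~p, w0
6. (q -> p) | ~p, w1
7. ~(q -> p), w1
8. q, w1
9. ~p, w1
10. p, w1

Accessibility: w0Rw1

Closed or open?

Closed

Both p and ~p appear at w1.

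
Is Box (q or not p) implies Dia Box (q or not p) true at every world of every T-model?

Tableau for the negation not (Box (q or not p) implies Dia Box (q or not p)):
1. not (Box (q or not p) implies Dia Box (q or not p)), u
2. Box (q or not p), u   [neg-implies-rule on 1]
3. not Dia Box (q or not p), u   [neg-implies-rule on 1]
4. q or not p, u   [Box-rule on 2 via uRu]
5. not Box (q or not p), u   [neg-Dia-rule on 3 via uRu]
6. not p, u   [or-rule on 4 (branches; this branch)]
7. not (q or not p), v   [neg-Box-rule on 5: fresh world v, uRv]
8. not q, v   [neg-or-rule on 7]
9. p, v   [neg-or-rule on 7]
10. q or not p, v   [Box-rule on 2 via uRv]
11. not Box (q or not p), v   [neg-Dia-rule on 3 via uRv]
12. not p, v   [or-rule on 10 (branches; this branch)]
Accessibility: uRu, uRv, vRv
Branch closes: p and not p both at v.
All branches of the negation close; one closing branch shown above.

Valid in T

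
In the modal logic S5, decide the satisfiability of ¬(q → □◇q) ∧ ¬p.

1. ¬(q → □◇q) ∧ ¬p, u
2. ¬(q → □◇q), u
3. ¬p, u
4. q, u
5. ¬□◇q, u
6. ¬◇q, v
7. ¬q, u
Accessibility: uRu, uRv, vRu, vRv
Branch closes: q and ¬q both at u.
All branches of the tableau close; one closing branch shown above.

Unsatisfiable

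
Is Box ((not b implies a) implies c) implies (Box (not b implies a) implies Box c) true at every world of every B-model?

Valid in B

Tableau for the negation not (Box ((not b implies a) implies c) implies (Box (not b implies a) implies Box c)):
1. not (Box ((not b implies a) implies c) implies (Box (not b implies a) implies Box c)), 0
2. Box ((not b implies a) implies c), 0   [neg-implies-rule on 1]
3. not (Box (not b implies a) implies Box c), 0   [neg-implies-rule on 1]
4. Box (not b implies a), 0   [neg-implies-rule on 3]
5. not Box c, 0   [neg-implies-rule on 3]
6. (not b implies a) implies c, 0   [Box-rule on 2 via 0R0]
7. not b implies a, 0   [Box-rule on 4 via 0R0]
8. c, 0   [implies-rule on 6 (branches; this branch)]
9. a, 0   [implies-rule on 7 (branches; this branch)]
10. not c, 1   [neg-Box-rule on 5: fresh world 1, 0R1]
11. (not b implies a) implies c, 1   [Box-rule on 2 via 0R1]
12. not b implies a, 1   [Box-rule on 4 via 0R1]
13. not (not b implies a), 1   [implies-rule on 11 (branches; this branch)]
14. not b, 1   [neg-implies-rule on 13]
15. not a, 1   [neg-implies-rule on 13]
16. a, 1   [implies-rule on 12 (branches; this branch)]
Accessibility: 0R0, 0R1, 1R0, 1R1
Branch closes: a and not a both at 1.
All branches of the negation close; one closing branch shown above.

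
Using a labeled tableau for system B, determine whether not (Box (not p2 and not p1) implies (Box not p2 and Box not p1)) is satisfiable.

1. not (Box (not p2 and not p1) implies (Box not p2 and Box not p1)), u
2. Box (not p2 and not p1), u
3. not (Box not p2 and Box not p1), u
4. not p2 and not p1, u
5. not p2, u
6. not p1, u
7. not Box not p1, u
8. p1, v
9. not p2 and not p1, v
10. not p2, v
11. not p1, v
Accessibility: uRu, uRv, vRu, vRv
Branch closes: p1 and not p1 both at v.
(One branch shown.) All branches close.

No, unsatisfiable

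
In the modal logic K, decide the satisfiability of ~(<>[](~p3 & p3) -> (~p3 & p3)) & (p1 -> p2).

1. ~(<>[](~p3 & p3) -> (~p3 & p3)) & (p1 -> p2), 0
2. ~(<>[](~p3 & p3) -> (~p3 & p3)), 0
3. p1 -> p2, 0
4. <>[](~p3 & p3), 0
5. ~(~p3 & p3), 0
6. p2, 0
7. ~p3, 0
8. [](~p3 & p3), 1
Accessibility: 0R1

Satisfiable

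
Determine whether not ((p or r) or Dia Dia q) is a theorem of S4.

Invalid (countermodel exists)

Tableau for the negation (p or r) or Dia Dia q:
1. (p or r) or Dia Dia q, 0
2. Dia Dia q, 0   [or-rule on 1 (branches; this branch)]
3. Dia q, 1   [Dia-rule on 2: fresh world 1, 0R1]
4. q, 2   [Dia-rule on 3: fresh world 2, 1R2]
Accessibility: 0R0, 0R1, 0R2, 1R1, 1R2, 2R2
The negation has an open branch (countermodel exists).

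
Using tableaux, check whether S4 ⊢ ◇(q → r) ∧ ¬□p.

Tableau for the negation ¬(◇(q → r) ∧ ¬□p):
1. ¬(◇(q → r) ∧ ¬□p), 0
2. □p, 0   [¬∧-rule on 1 (branches; this branch)]
3. p, 0   [□-rule on 2 via 0R0]
Accessibility: 0R0
The negation has an open branch (countermodel exists).

No, not valid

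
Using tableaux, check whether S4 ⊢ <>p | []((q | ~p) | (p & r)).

Valid in S4

Tableau for the negation ~(<>p | []((q | ~p) | (p & r))):
1. ~(<>p | []((q | ~p) | (p & r))), 0
2. ~<>p, 0   [~|-rule on 1]
3. ~[]((q | ~p) | (p & r)), 0   [~|-rule on 1]
4. ~p, 0   [~<>-rule on 2 via 0R0]
5. ~((q | ~p) | (p & r)), 1   [~[]-rule on 3: fresh world 1, 0R1]
6. ~(q | ~p), 1   [~|-rule on 5]
7. ~(p & r), 1   [~|-rule on 5]
8. ~q, 1   [~|-rule on 6]
9. p, 1   [~|-rule on 6]
10. ~p, 1   [~<>-rule on 2 via 0R1]
Accessibility: 0R0, 0R1, 1R1
Branch closes: p and ~p both at 1.
Every branch of the negation's tableau closes; the branch above is one of them.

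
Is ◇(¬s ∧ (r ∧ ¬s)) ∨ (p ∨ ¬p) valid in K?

Tableau for the negation ¬(◇(¬s ∧ (r ∧ ¬s)) ∨ (p ∨ ¬p)):
1. ¬(◇(¬s ∧ (r ∧ ¬s)) ∨ (p ∨ ¬p)), u
2. ¬◇(¬s ∧ (r ∧ ¬s)), u
3. ¬(p ∨ ¬p), u
4. ¬p, u
5. p, u
Branch closes: p and ¬p both at u.
All branches of the negation close; one closing branch shown above.

Yes, valid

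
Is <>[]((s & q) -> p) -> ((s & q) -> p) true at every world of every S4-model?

Invalid (countermodel exists)

Tableau for the negation ~(<>[]((s & q) -> p) -> ((s & q) -> p)):
1. ~(<>[]((s & q) -> p) -> ((s & q) -> p)), 0
2. <>[]((s & q) -> p), 0   [~->-rule on 1]
3. ~((s & q) -> p), 0   [~->-rule on 1]
4. s & q, 0   [~->-rule on 3]
5. ~p, 0   [~->-rule on 3]
6. s, 0   [&-rule on 4]
7. q, 0   [&-rule on 4]
8. []((s & q) -> p), 1   [<>-rule on 2: fresh world 1, 0R1]
9. (s & q) -> p, 1   [[]-rule on 8 via 1R1]
10. p, 1   [->-rule on 9 (branches; this branch)]
Accessibility: 0R0, 0R1, 1R1
The negation has an open branch (countermodel exists).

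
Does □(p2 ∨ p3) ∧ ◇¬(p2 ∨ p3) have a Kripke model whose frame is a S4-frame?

Unsatisfiable

1. □(p2 ∨ p3) ∧ ◇¬(p2 ∨ p3), 0
2. □(p2 ∨ p3), 0   [∧-rule on 1]
3. ◇¬(p2 ∨ p3), 0   [∧-rule on 1]
4. p2 ∨ p3, 0   [□-rule on 2 via 0R0]
5. p3, 0   [∨-rule on 4 (branches; this branch)]
6. ¬(p2 ∨ p3), 1   [◇-rule on 3: fresh world 1, 0R1]
7. ¬p2, 1   [¬∨-rule on 6]
8. ¬p3, 1   [¬∨-rule on 6]
9. p2 ∨ p3, 1   [□-rule on 2 via 0R1]
10. p3, 1   [∨-rule on 9 (branches; this branch)]
Accessibility: 0R0, 0R1, 1R1
Branch closes: p3 and ¬p3 both at 1.
All branches of the tableau close; one closing branch shown above.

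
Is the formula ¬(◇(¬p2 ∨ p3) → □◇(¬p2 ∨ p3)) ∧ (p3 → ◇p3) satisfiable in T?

Yes, satisfiable

1. ¬(◇(¬p2 ∨ p3) → □◇(¬p2 ∨ p3)) ∧ (p3 → ◇p3), 0
2. ¬(◇(¬p2 ∨ p3) → □◇(¬p2 ∨ p3)), 0
3. p3 → ◇p3, 0
4. ◇(¬p2 ∨ p3), 0
5. ¬□◇(¬p2 ∨ p3), 0
6. ◇p3, 0
7. ¬p2 ∨ p3, 1
8. p3, 1
9. ¬◇(¬p2 ∨ p3), 2
10. ¬(¬p2 ∨ p3), 2
11. p2, 2
12. ¬p3, 2
13. p3, 3
Accessibility: 0R0, 0R1, 0R2, 0R3, 1R1, 2R2, 3R3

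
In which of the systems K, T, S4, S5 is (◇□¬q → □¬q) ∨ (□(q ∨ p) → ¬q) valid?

S5-tableau for the negation ¬((◇□¬q → □¬q) ∨ (□(q ∨ p) → ¬q)):
1. ¬((◇□¬q → □¬q) ∨ (□(q ∨ p) → ¬q)), u
2. ¬(◇□¬q → □¬q), u
3. ¬(□(q ∨ p) → ¬q), u
4. ◇□¬q, u
5. ¬□¬q, u
6. □(q ∨ p), u
7. q, u
8. q ∨ p, u
9. p, u
10. □¬q, v
11. q ∨ p, v
12. ¬q, u
Accessibility: uRu, uRv, vRu, vRv
Branch closes: q and ¬q both at u.
Every branch closes (one shown): valid in S5.
S4-tableau for the negation ¬((◇□¬q → □¬q) ∨ (□(q ∨ p) → ¬q)):
1. ¬((◇□¬q → □¬q) ∨ (□(q ∨ p) → ¬q)), u
2. ¬(◇□¬q → □¬q), u
3. ¬(□(q ∨ p) → ¬q), u
4. ◇□¬q, u
5. ¬□¬q, u
6. □(q ∨ p), u
7. q, u
8. q ∨ p, u
9. p, u
10. □¬q, v
11. q ∨ p, v
12. ¬q, v
13. p, v
14. q, w
15. q ∨ p, w
16. p, w
Accessibility: uRu, uRv, uRw, vRv, wRw
Complete open branch: countermodel on an S4-frame, so not valid in S4, nor in K, T (the same frame is also a K-frame and a T-frame).

S5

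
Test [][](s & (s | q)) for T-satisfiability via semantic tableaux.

Satisfiable

1. [][](s & (s | q)), 0
2. [](s & (s | q)), 0   [[]-rule on 1 via 0R0]
3. s & (s | q), 0   [[]-rule on 2 via 0R0]
4. s, 0   [&-rule on 3]
5. s | q, 0   [&-rule on 3]
6. q, 0   [|-rule on 5 (branches; this branch)]
Accessibility: 0R0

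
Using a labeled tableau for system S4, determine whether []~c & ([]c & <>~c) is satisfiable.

1. []~c & ([]c & <>~c), 0
2. []~c, 0
3. []c & <>~c, 0
4. []c, 0
5. <>~c, 0
6. ~c, 0
7. c, 0
Accessibility: 0R0
Branch closes: c and ~c both at 0.
All branches of the tableau close; one closing branch shown above.

No, unsatisfiable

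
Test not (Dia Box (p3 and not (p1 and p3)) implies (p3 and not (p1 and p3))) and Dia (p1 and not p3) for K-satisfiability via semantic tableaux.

1. not (Dia Box (p3 and not (p1 and p3)) implies (p3 and not (p1 and p3))) and Dia (p1 and not p3), w0
2. not (Dia Box (p3 and not (p1 and p3)) implies (p3 and not (p1 and p3))), w0
3. Dia (p1 and not p3), w0
4. Dia Box (p3 and not (p1 and p3)), w0
5. not (p3 and not (p1 and p3)), w0
6. p1 and p3, w0
7. p1, w0
8. p3, w0
9. p1 and not p3, w1
10. p1, w1
11. not p3, w1
12. Box (p3 and not (p1 and p3)), w2
Accessibility: w0Rw1, w0Rw2

Satisfiable (open branch found)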